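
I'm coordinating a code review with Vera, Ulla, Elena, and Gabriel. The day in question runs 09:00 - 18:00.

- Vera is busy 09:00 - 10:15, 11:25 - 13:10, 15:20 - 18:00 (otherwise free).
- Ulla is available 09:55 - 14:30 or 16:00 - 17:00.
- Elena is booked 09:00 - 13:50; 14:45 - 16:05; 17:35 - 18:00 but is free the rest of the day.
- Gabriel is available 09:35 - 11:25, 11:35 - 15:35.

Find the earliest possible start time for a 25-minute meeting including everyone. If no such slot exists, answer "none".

13:50

Vera free: 10:15-11:25, 13:10-15:20 (invert busy blocks within the working day).
Ulla free: 09:55-14:30, 16:00-17:00.
Elena free: 13:50-14:45, 16:05-17:35 (invert busy blocks within the working day).
Gabriel free: 09:35-11:25, 11:35-15:35.
Vera ∩ Ulla: 10:15-11:25, 13:10-14:30.
Vera ∩ Ulla ∩ Elena: 13:50-14:30.
Vera ∩ Ulla ∩ Elena ∩ Gabriel: 13:50-14:30.
The first common window of at least 25 minutes is 13:50-14:30, so the earliest start is 13:50.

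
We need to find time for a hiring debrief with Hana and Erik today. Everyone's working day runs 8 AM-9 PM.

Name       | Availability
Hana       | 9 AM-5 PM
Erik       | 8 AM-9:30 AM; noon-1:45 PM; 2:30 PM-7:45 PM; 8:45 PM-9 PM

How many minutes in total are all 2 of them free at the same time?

285

Hana ∩ Erik: 09:00-09:30, 12:00-13:45, 14:30-17:00.
Summing the common windows: 30 + 105 + 150 = 285 minutes.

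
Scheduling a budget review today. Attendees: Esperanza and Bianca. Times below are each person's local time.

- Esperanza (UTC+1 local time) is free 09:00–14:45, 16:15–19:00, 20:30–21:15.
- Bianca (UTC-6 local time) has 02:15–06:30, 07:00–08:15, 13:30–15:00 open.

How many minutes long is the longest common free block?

255

Esperanza in UTC: 08:00-13:45, 15:15-18:00, 19:30-20:15 (subtract 1h to convert from UTC+1).
Bianca in UTC: 08:15-12:30, 13:00-14:15, 19:30-21:00 (add 6h to convert from UTC-6).
Esperanza ∩ Bianca: 08:15-12:30, 13:00-13:45, 19:30-20:15.
Those are the intersection windows.
The longest is 08:15-12:30 at 255 minutes.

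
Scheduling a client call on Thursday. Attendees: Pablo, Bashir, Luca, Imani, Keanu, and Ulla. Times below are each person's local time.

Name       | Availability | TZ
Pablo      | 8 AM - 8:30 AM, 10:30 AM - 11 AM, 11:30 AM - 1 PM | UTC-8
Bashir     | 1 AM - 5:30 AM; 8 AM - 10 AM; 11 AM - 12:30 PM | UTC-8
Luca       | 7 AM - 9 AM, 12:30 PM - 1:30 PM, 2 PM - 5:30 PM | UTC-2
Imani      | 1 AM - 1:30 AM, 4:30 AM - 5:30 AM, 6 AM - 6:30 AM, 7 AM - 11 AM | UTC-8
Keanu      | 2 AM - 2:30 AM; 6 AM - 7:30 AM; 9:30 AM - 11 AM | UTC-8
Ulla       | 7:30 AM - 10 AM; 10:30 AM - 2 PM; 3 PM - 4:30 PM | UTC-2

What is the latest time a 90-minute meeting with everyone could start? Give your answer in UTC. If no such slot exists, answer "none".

Pablo in UTC: 16:00-16:30, 18:30-19:00, 19:30-21:00 (add 8h to convert from UTC-8).
Bashir in UTC: 09:00-13:30, 16:00-18:00, 19:00-20:30 (add 8h to convert from UTC-8).
Luca in UTC: 09:00-11:00, 14:30-15:30, 16:00-19:30 (add 2h to convert from UTC-2).
Imani in UTC: 09:00-09:30, 12:30-13:30, 14:00-14:30, 15:00-19:00 (add 8h to convert from UTC-8).
Keanu in UTC: 10:00-10:30, 14:00-15:30, 17:30-19:00 (add 8h to convert from UTC-8).
Ulla in UTC: 09:30-12:00, 12:30-16:00, 17:00-18:30 (add 2h to convert from UTC-2).
Pablo ∩ Bashir: 16:00-16:30, 19:30-20:30.
Pablo ∩ Bashir ∩ Luca: 16:00-16:30.
Pablo ∩ Bashir ∩ Luca ∩ Imani: 16:00-16:30.
Pablo ∩ Bashir ∩ Luca ∩ Imani ∩ Keanu: ∅.
Pablo ∩ Bashir ∩ Luca ∩ Imani ∩ Keanu ∩ Ulla: ∅.
There is no time when everyone is free.
No common window is at least 90 minutes long.

none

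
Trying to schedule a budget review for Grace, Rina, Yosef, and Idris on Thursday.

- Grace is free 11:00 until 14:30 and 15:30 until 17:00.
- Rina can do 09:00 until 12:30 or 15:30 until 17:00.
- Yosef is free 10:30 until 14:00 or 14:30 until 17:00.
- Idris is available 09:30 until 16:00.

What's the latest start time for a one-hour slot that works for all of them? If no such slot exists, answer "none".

11:30

Grace ∩ Rina: 11:00-12:30, 15:30-17:00.
Grace ∩ Rina ∩ Yosef: 11:00-12:30, 15:30-17:00.
Grace ∩ Rina ∩ Yosef ∩ Idris: 11:00-12:30, 15:30-16:00.
The last common window of at least 60 minutes is 11:00-12:30; a 60-minute meeting can start as late as 11:30 and still end by 12:30.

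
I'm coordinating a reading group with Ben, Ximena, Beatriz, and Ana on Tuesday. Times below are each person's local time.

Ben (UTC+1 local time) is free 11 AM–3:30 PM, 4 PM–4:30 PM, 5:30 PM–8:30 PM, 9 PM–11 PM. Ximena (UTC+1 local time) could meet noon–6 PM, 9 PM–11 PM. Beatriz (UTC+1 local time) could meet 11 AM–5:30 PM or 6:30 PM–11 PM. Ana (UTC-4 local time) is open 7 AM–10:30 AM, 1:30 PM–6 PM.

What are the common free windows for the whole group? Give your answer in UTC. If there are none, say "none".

11:00-14:30, 20:00-22:00

Ben in UTC: 10:00-14:30, 15:00-15:30, 16:30-19:30, 20:00-22:00 (subtract 1h to convert from UTC+1).
Ximena in UTC: 11:00-17:00, 20:00-22:00 (subtract 1h to convert from UTC+1).
Beatriz in UTC: 10:00-16:30, 17:30-22:00 (subtract 1h to convert from UTC+1).
Ana in UTC: 11:00-14:30, 17:30-22:00 (add 4h to convert from UTC-4).
Ben ∩ Ximena: 11:00-14:30, 15:00-15:30, 16:30-17:00, 20:00-22:00.
Ben ∩ Ximena ∩ Beatriz: 11:00-14:30, 15:00-15:30, 20:00-22:00.
Ben ∩ Ximena ∩ Beatriz ∩ Ana: 11:00-14:30, 20:00-22:00.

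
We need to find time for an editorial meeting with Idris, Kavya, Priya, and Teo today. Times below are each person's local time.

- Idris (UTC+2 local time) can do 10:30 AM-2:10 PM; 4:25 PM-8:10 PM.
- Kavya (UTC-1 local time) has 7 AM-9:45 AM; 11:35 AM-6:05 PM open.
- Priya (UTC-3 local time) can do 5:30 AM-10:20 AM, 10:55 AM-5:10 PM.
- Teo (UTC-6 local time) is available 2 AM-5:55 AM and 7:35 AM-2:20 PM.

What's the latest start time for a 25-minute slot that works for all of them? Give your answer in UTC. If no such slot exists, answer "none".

Idris in UTC: 08:30-12:10, 14:25-18:10 (subtract 2h to convert from UTC+2).
Kavya in UTC: 08:00-10:45, 12:35-19:05 (add 1h to convert from UTC-1).
Priya in UTC: 08:30-13:20, 13:55-20:10 (add 3h to convert from UTC-3).
Teo in UTC: 08:00-11:55, 13:35-20:20 (add 6h to convert from UTC-6).
Idris ∩ Kavya: 08:30-10:45, 14:25-18:10.
Idris ∩ Kavya ∩ Priya: 08:30-10:45, 14:25-18:10.
Idris ∩ Kavya ∩ Priya ∩ Teo: 08:30-10:45, 14:25-18:10.
The last common window of at least 25 minutes is 14:25-18:10; a 25-minute meeting can start as late as 17:45 and still end by 18:10.

17:45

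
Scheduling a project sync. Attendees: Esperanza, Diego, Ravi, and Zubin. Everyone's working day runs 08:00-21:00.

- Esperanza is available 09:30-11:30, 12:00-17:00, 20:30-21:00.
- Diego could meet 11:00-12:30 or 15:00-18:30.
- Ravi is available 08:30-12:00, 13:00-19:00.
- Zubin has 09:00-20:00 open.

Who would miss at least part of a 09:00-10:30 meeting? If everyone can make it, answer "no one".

Diego, Esperanza

Esperanza: not fully free for 09:00-10:30. Diego: not fully free for 09:00-10:30. Ravi: free for 09:00-10:30. Zubin: free for 09:00-10:30.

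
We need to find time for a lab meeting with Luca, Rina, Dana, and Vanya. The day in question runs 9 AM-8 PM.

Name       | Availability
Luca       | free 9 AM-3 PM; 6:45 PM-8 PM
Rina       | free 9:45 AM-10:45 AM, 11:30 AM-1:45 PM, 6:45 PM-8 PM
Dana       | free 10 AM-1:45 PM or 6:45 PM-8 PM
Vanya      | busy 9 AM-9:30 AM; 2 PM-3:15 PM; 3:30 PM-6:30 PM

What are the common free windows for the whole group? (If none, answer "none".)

Luca free: 09:00-15:00, 18:45-20:00.
Rina free: 09:45-10:45, 11:30-13:45, 18:45-20:00.
Dana free: 10:00-13:45, 18:45-20:00.
Vanya free: 09:30-14:00, 15:15-15:30, 18:30-20:00 (invert busy blocks within the working day).
Luca ∩ Rina: 09:45-10:45, 11:30-13:45, 18:45-20:00.
Luca ∩ Rina ∩ Dana: 10:00-10:45, 11:30-13:45, 18:45-20:00.
Luca ∩ Rina ∩ Dana ∩ Vanya: 10:00-10:45, 11:30-13:45, 18:45-20:00.
Those are the intersection windows.

10:00-10:45, 11:30-13:45, 18:45-20:00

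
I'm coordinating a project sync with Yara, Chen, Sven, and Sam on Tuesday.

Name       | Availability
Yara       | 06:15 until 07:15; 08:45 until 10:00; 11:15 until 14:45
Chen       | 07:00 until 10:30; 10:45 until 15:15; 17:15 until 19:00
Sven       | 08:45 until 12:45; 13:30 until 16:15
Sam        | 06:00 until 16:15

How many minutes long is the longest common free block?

90

Yara ∩ Chen: 07:00-07:15, 08:45-10:00, 11:15-14:45.
Yara ∩ Chen ∩ Sven: 08:45-10:00, 11:15-12:45, 13:30-14:45.
Yara ∩ Chen ∩ Sven ∩ Sam: 08:45-10:00, 11:15-12:45, 13:30-14:45.
The longest is 11:15-12:45 at 90 minutes.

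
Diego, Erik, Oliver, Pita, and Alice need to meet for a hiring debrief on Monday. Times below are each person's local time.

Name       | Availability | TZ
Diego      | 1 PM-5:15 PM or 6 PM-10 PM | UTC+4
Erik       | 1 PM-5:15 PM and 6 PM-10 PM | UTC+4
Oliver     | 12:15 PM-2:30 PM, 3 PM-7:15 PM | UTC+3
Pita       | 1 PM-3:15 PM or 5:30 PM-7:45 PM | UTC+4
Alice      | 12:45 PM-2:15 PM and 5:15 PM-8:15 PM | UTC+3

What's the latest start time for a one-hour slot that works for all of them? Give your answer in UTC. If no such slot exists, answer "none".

14:45

Diego in UTC: 09:00-13:15, 14:00-18:00 (subtract 4h to convert from UTC+4).
Erik in UTC: 09:00-13:15, 14:00-18:00 (subtract 4h to convert from UTC+4).
Oliver in UTC: 09:15-11:30, 12:00-16:15 (subtract 3h to convert from UTC+3).
Pita in UTC: 09:00-11:15, 13:30-15:45 (subtract 4h to convert from UTC+4).
Alice in UTC: 09:45-11:15, 14:15-17:15 (subtract 3h to convert from UTC+3).
Diego ∩ Erik: 09:00-13:15, 14:00-18:00.
Diego ∩ Erik ∩ Oliver: 09:15-11:30, 12:00-13:15, 14:00-16:15.
Diego ∩ Erik ∩ Oliver ∩ Pita: 09:15-11:15, 14:00-15:45.
Diego ∩ Erik ∩ Oliver ∩ Pita ∩ Alice: 09:45-11:15, 14:15-15:45.
The last common window of at least 60 minutes is 14:15-15:45; a 60-minute meeting can start as late as 14:45 and still end by 15:45.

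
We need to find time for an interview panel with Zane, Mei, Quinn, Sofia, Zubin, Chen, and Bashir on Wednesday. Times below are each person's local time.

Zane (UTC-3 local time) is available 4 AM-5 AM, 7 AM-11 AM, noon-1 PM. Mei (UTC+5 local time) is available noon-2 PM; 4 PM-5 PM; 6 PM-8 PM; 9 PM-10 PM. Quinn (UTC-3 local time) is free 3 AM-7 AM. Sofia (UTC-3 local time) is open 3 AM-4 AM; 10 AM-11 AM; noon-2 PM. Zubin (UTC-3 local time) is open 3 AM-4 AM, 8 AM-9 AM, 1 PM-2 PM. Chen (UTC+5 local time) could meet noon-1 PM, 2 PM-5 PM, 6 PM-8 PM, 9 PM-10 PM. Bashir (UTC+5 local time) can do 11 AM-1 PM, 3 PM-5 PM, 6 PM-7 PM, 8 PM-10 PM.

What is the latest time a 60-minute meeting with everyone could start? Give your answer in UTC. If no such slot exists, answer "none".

none

Zane in UTC: 07:00-08:00, 10:00-14:00, 15:00-16:00 (add 3h to convert from UTC-3).
Mei in UTC: 07:00-09:00, 11:00-12:00, 13:00-15:00, 16:00-17:00 (subtract 5h to convert from UTC+5).
Quinn in UTC: 06:00-10:00 (add 3h to convert from UTC-3).
Sofia in UTC: 06:00-07:00, 13:00-14:00, 15:00-17:00 (add 3h to convert from UTC-3).
Zubin in UTC: 06:00-07:00, 11:00-12:00, 16:00-17:00 (add 3h to convert from UTC-3).
Chen in UTC: 07:00-08:00, 09:00-12:00, 13:00-15:00, 16:00-17:00 (subtract 5h to convert from UTC+5).
Bashir in UTC: 06:00-08:00, 10:00-12:00, 13:00-14:00, 15:00-17:00 (subtract 5h to convert from UTC+5).
Zane ∩ Mei: 07:00-08:00, 11:00-12:00, 13:00-14:00.
Zane ∩ Mei ∩ Quinn: 07:00-08:00.
Zane ∩ Mei ∩ Quinn ∩ Sofia: ∅.
Zane ∩ Mei ∩ Quinn ∩ Sofia ∩ Zubin: ∅.
Zane ∩ Mei ∩ Quinn ∩ Sofia ∩ Zubin ∩ Chen: ∅.
Zane ∩ Mei ∩ Quinn ∩ Sofia ∩ Zubin ∩ Chen ∩ Bashir: ∅.
There is no time when everyone is free.
No common window is at least 60 minutes long.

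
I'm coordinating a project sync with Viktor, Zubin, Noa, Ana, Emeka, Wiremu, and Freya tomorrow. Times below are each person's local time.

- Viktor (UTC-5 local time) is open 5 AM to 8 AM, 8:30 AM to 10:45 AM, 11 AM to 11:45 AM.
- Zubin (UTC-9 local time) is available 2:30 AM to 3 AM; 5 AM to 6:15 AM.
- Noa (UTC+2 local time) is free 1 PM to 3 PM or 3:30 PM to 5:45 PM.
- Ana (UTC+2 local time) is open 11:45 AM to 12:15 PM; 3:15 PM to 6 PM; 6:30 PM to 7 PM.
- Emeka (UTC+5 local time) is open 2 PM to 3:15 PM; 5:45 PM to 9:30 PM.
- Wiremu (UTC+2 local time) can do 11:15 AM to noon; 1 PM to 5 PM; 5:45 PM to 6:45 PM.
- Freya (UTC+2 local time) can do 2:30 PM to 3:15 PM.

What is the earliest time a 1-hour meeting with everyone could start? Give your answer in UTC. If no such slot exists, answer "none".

Viktor in UTC: 10:00-13:00, 13:30-15:45, 16:00-16:45 (add 5h to convert from UTC-5).
Zubin in UTC: 11:30-12:00, 14:00-15:15 (add 9h to convert from UTC-9).
Noa in UTC: 11:00-13:00, 13:30-15:45 (subtract 2h to convert from UTC+2).
Ana in UTC: 09:45-10:15, 13:15-16:00, 16:30-17:00 (subtract 2h to convert from UTC+2).
Emeka in UTC: 09:00-10:15, 12:45-16:30 (subtract 5h to convert from UTC+5).
Wiremu in UTC: 09:15-10:00, 11:00-15:00, 15:45-16:45 (subtract 2h to convert from UTC+2).
Freya in UTC: 12:30-13:15 (subtract 2h to convert from UTC+2).
Viktor ∩ Zubin: 11:30-12:00, 14:00-15:15.
Viktor ∩ Zubin ∩ Noa: 11:30-12:00, 14:00-15:15.
Viktor ∩ Zubin ∩ Noa ∩ Ana: 14:00-15:15.
Viktor ∩ Zubin ∩ Noa ∩ Ana ∩ Emeka: 14:00-15:15.
Viktor ∩ Zubin ∩ Noa ∩ Ana ∩ Emeka ∩ Wiremu: 14:00-15:00.
Viktor ∩ Zubin ∩ Noa ∩ Ana ∩ Emeka ∩ Wiremu ∩ Freya: ∅.
There is no time when everyone is free.
No common window is at least 60 minutes long.

none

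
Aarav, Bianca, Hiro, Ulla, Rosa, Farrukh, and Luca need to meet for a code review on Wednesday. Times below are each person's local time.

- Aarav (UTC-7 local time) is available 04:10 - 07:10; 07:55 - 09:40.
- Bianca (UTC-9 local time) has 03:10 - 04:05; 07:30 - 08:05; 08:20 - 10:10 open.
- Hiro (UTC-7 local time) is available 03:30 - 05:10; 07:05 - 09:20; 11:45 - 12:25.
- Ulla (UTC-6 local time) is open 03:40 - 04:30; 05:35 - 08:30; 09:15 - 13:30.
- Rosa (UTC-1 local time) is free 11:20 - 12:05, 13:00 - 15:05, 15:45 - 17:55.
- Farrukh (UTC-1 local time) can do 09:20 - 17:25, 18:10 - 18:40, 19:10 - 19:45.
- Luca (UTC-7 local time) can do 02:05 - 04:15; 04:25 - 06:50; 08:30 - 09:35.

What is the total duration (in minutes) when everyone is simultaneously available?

Aarav in UTC: 11:10-14:10, 14:55-16:40 (add 7h to convert from UTC-7).
Bianca in UTC: 12:10-13:05, 16:30-17:05, 17:20-19:10 (add 9h to convert from UTC-9).
Hiro in UTC: 10:30-12:10, 14:05-16:20, 18:45-19:25 (add 7h to convert from UTC-7).
Ulla in UTC: 09:40-10:30, 11:35-14:30, 15:15-19:30 (add 6h to convert from UTC-6).
Rosa in UTC: 12:20-13:05, 14:00-16:05, 16:45-18:55 (add 1h to convert from UTC-1).
Farrukh in UTC: 10:20-18:25, 19:10-19:40, 20:10-20:45 (add 1h to convert from UTC-1).
Luca in UTC: 09:05-11:15, 11:25-13:50, 15:30-16:35 (add 7h to convert from UTC-7).
Aarav ∩ Bianca: 12:10-13:05, 16:30-16:40.
Aarav ∩ Bianca ∩ Hiro: ∅.
Aarav ∩ Bianca ∩ Hiro ∩ Ulla: ∅.
Aarav ∩ Bianca ∩ Hiro ∩ Ulla ∩ Rosa: ∅.
Aarav ∩ Bianca ∩ Hiro ∩ Ulla ∩ Rosa ∩ Farrukh: ∅.
Aarav ∩ Bianca ∩ Hiro ∩ Ulla ∩ Rosa ∩ Farrukh ∩ Luca: ∅.
There is no time when everyone is free.
There is no common window, so the total is 0 minutes.

0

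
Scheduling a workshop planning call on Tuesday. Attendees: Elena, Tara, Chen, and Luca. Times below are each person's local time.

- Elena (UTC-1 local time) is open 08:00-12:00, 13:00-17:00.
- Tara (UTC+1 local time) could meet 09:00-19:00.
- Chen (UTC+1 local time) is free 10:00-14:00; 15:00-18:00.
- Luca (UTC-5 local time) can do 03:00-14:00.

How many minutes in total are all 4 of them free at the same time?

Elena in UTC: 09:00-13:00, 14:00-18:00 (add 1h to convert from UTC-1).
Tara in UTC: 08:00-18:00 (subtract 1h to convert from UTC+1).
Chen in UTC: 09:00-13:00, 14:00-17:00 (subtract 1h to convert from UTC+1).
Luca in UTC: 08:00-19:00 (add 5h to convert from UTC-5).
Elena ∩ Tara: 09:00-13:00, 14:00-18:00.
Elena ∩ Tara ∩ Chen: 09:00-13:00, 14:00-17:00.
Elena ∩ Tara ∩ Chen ∩ Luca: 09:00-13:00, 14:00-17:00.
Summing the common windows: 240 + 180 = 420 minutes.

420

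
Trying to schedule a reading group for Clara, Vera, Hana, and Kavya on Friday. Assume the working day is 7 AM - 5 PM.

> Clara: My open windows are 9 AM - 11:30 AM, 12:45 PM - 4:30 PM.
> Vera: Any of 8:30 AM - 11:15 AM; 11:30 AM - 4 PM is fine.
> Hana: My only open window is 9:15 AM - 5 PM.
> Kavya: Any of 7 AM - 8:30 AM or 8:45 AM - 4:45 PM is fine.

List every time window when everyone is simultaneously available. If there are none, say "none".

Clara ∩ Vera: 09:00-11:15, 12:45-16:00.
Clara ∩ Vera ∩ Hana: 09:15-11:15, 12:45-16:00.
Clara ∩ Vera ∩ Hana ∩ Kavya: 09:15-11:15, 12:45-16:00.
So the common availability across everyone is 09:15-11:15, 12:45-16:00.

09:15-11:15, 12:45-16:00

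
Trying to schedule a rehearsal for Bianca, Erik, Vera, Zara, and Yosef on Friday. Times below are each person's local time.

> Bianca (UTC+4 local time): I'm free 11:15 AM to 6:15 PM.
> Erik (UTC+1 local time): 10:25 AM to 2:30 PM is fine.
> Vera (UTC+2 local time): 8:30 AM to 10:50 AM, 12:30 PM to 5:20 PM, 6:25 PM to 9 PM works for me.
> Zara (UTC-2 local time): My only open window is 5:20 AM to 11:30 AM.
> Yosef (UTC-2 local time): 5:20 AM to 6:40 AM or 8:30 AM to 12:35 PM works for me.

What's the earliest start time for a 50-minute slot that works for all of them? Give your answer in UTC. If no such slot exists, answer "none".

10:30

Bianca in UTC: 07:15-14:15 (subtract 4h to convert from UTC+4).
Erik in UTC: 09:25-13:30 (subtract 1h to convert from UTC+1).
Vera in UTC: 06:30-08:50, 10:30-15:20, 16:25-19:00 (subtract 2h to convert from UTC+2).
Zara in UTC: 07:20-13:30 (add 2h to convert from UTC-2).
Yosef in UTC: 07:20-08:40, 10:30-14:35 (add 2h to convert from UTC-2).
Bianca ∩ Erik: 09:25-13:30.
Bianca ∩ Erik ∩ Vera: 10:30-13:30.
Bianca ∩ Erik ∩ Vera ∩ Zara: 10:30-13:30.
Bianca ∩ Erik ∩ Vera ∩ Zara ∩ Yosef: 10:30-13:30.
The first common window of at least 50 minutes is 10:30-13:30, so the earliest start is 10:30.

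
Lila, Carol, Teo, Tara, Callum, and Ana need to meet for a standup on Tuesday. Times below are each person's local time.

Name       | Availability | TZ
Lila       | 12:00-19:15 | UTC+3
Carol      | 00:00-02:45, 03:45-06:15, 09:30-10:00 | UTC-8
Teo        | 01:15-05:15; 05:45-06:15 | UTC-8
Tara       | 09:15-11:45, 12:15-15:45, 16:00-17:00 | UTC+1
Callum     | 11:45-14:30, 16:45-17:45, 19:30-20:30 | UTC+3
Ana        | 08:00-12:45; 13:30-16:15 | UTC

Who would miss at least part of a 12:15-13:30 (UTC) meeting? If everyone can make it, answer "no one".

Ana, Callum, Teo

Lila in UTC: 09:00-16:15 (subtract 3h to convert from UTC+3).
Carol in UTC: 08:00-10:45, 11:45-14:15, 17:30-18:00 (add 8h to convert from UTC-8).
Teo in UTC: 09:15-13:15, 13:45-14:15 (add 8h to convert from UTC-8).
Tara in UTC: 08:15-10:45, 11:15-14:45, 15:00-16:00 (subtract 1h to convert from UTC+1).
Callum in UTC: 08:45-11:30, 13:45-14:45, 16:30-17:30 (subtract 3h to convert from UTC+3).
Ana in UTC: 08:00-12:45, 13:30-16:15.
Lila: free for 12:15-13:30. Carol: free for 12:15-13:30. Teo: not fully free for 12:15-13:30. Tara: free for 12:15-13:30. Callum: not fully free for 12:15-13:30. Ana: not fully free for 12:15-13:30.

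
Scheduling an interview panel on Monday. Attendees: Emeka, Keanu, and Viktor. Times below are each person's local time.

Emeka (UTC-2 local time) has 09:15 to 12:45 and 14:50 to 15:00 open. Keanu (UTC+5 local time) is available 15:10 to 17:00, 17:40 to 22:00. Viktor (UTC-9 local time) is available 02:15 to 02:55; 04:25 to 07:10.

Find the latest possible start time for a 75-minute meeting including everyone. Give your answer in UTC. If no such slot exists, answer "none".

13:30

Emeka in UTC: 11:15-14:45, 16:50-17:00 (add 2h to convert from UTC-2).
Keanu in UTC: 10:10-12:00, 12:40-17:00 (subtract 5h to convert from UTC+5).
Viktor in UTC: 11:15-11:55, 13:25-16:10 (add 9h to convert from UTC-9).
Emeka ∩ Keanu: 11:15-12:00, 12:40-14:45, 16:50-17:00.
Emeka ∩ Keanu ∩ Viktor: 11:15-11:55, 13:25-14:45.
Those are the intersection windows.
The last common window of at least 75 minutes is 13:25-14:45; a 75-minute meeting can start as late as 13:30 and still end by 14:45.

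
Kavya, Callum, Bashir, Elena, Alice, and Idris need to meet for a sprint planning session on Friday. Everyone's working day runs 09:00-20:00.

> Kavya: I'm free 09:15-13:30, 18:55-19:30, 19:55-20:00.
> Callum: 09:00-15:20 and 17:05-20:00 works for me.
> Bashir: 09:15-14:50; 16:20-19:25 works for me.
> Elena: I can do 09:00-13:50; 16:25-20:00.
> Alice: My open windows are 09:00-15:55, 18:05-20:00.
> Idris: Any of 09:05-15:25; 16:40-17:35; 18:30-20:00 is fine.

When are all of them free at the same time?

09:15-13:30, 18:55-19:25

Kavya ∩ Callum: 09:15-13:30, 18:55-19:30, 19:55-20:00.
Kavya ∩ Callum ∩ Bashir: 09:15-13:30, 18:55-19:25.
Kavya ∩ Callum ∩ Bashir ∩ Elena: 09:15-13:30, 18:55-19:25.
Kavya ∩ Callum ∩ Bashir ∩ Elena ∩ Alice: 09:15-13:30, 18:55-19:25.
Kavya ∩ Callum ∩ Bashir ∩ Elena ∩ Alice ∩ Idris: 09:15-13:30, 18:55-19:25.
So the common availability across everyone is 09:15-13:30, 18:55-19:25.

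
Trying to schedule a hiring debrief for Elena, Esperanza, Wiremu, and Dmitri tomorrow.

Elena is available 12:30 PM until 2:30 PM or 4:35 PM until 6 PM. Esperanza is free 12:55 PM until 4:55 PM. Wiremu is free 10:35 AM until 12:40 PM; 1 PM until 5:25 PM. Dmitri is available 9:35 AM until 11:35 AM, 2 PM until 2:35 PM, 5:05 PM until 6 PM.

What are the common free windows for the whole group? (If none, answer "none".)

Elena ∩ Esperanza: 12:55-14:30, 16:35-16:55.
Elena ∩ Esperanza ∩ Wiremu: 13:00-14:30, 16:35-16:55.
Elena ∩ Esperanza ∩ Wiremu ∩ Dmitri: 14:00-14:30.
So the common availability across everyone is 14:00-14:30.

14:00-14:30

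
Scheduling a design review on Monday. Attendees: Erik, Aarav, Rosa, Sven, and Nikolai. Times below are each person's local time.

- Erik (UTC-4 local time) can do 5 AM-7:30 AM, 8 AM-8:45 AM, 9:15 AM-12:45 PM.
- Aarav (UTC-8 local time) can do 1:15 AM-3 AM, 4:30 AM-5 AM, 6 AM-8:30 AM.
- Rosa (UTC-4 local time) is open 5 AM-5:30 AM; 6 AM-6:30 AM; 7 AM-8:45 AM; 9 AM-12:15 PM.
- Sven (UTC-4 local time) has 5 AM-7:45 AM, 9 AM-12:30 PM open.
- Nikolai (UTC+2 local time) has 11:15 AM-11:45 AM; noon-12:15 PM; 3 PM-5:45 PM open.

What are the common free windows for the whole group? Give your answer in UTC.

09:15-09:30, 10:00-10:15, 14:00-15:45

Erik in UTC: 09:00-11:30, 12:00-12:45, 13:15-16:45 (add 4h to convert from UTC-4).
Aarav in UTC: 09:15-11:00, 12:30-13:00, 14:00-16:30 (add 8h to convert from UTC-8).
Rosa in UTC: 09:00-09:30, 10:00-10:30, 11:00-12:45, 13:00-16:15 (add 4h to convert from UTC-4).
Sven in UTC: 09:00-11:45, 13:00-16:30 (add 4h to convert from UTC-4).
Nikolai in UTC: 09:15-09:45, 10:00-10:15, 13:00-15:45 (subtract 2h to convert from UTC+2).
Erik ∩ Aarav: 09:15-11:00, 12:30-12:45, 14:00-16:30.
Erik ∩ Aarav ∩ Rosa: 09:15-09:30, 10:00-10:30, 12:30-12:45, 14:00-16:15.
Erik ∩ Aarav ∩ Rosa ∩ Sven: 09:15-09:30, 10:00-10:30, 14:00-16:15.
Erik ∩ Aarav ∩ Rosa ∩ Sven ∩ Nikolai: 09:15-09:30, 10:00-10:15, 14:00-15:45.
So the common availability across everyone is 09:15-09:30, 10:00-10:15, 14:00-15:45.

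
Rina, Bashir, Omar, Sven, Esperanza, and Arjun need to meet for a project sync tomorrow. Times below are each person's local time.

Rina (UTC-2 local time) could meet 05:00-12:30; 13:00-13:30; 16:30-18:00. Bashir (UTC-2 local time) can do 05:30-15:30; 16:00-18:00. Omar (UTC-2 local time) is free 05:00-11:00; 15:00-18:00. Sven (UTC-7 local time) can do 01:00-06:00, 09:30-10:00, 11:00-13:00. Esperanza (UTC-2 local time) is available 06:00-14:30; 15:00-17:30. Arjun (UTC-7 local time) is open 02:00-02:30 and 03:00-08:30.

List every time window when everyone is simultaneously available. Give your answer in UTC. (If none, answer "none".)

Rina in UTC: 07:00-14:30, 15:00-15:30, 18:30-20:00 (add 2h to convert from UTC-2).
Bashir in UTC: 07:30-17:30, 18:00-20:00 (add 2h to convert from UTC-2).
Omar in UTC: 07:00-13:00, 17:00-20:00 (add 2h to convert from UTC-2).
Sven in UTC: 08:00-13:00, 16:30-17:00, 18:00-20:00 (add 7h to convert from UTC-7).
Esperanza in UTC: 08:00-16:30, 17:00-19:30 (add 2h to convert from UTC-2).
Arjun in UTC: 09:00-09:30, 10:00-15:30 (add 7h to convert from UTC-7).
Rina ∩ Bashir: 07:30-14:30, 15:00-15:30, 18:30-20:00.
Rina ∩ Bashir ∩ Omar: 07:30-13:00, 18:30-20:00.
Rina ∩ Bashir ∩ Omar ∩ Sven: 08:00-13:00, 18:30-20:00.
Rina ∩ Bashir ∩ Omar ∩ Sven ∩ Esperanza: 08:00-13:00, 18:30-19:30.
Rina ∩ Bashir ∩ Omar ∩ Sven ∩ Esperanza ∩ Arjun: 09:00-09:30, 10:00-13:00.
So the common availability across everyone is 09:00-09:30, 10:00-13:00.

09:00-09:30, 10:00-13:00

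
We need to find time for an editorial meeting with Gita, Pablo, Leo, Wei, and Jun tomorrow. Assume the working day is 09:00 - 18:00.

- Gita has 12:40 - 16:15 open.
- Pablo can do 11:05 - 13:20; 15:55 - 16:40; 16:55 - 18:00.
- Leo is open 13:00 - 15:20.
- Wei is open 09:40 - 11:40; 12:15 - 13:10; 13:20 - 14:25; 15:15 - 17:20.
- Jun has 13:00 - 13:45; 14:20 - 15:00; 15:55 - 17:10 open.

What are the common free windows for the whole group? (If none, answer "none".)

Gita ∩ Pablo: 12:40-13:20, 15:55-16:15.
Gita ∩ Pablo ∩ Leo: 13:00-13:20.
Gita ∩ Pablo ∩ Leo ∩ Wei: 13:00-13:10.
Gita ∩ Pablo ∩ Leo ∩ Wei ∩ Jun: 13:00-13:10.
Those are the intersection windows.

13:00-13:10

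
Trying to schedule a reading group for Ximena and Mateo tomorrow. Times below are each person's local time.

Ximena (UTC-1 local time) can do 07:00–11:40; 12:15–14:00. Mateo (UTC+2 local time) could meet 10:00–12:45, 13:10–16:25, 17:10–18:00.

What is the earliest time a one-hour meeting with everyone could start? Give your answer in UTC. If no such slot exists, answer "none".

08:00

Ximena in UTC: 08:00-12:40, 13:15-15:00 (add 1h to convert from UTC-1).
Mateo in UTC: 08:00-10:45, 11:10-14:25, 15:10-16:00 (subtract 2h to convert from UTC+2).
Ximena ∩ Mateo: 08:00-10:45, 11:10-12:40, 13:15-14:25.
The first common window of at least 60 minutes is 08:00-10:45, so the earliest start is 08:00.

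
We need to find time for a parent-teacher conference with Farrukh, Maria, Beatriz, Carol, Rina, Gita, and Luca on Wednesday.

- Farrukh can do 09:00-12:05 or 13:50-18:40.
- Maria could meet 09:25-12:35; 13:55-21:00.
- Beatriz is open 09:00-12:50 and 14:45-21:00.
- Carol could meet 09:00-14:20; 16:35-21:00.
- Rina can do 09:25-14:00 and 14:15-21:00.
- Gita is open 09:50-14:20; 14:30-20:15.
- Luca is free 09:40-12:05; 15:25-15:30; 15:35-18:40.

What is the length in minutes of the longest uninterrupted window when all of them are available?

Farrukh ∩ Maria: 09:25-12:05, 13:55-18:40.
Farrukh ∩ Maria ∩ Beatriz: 09:25-12:05, 14:45-18:40.
Farrukh ∩ Maria ∩ Beatriz ∩ Carol: 09:25-12:05, 16:35-18:40.
Farrukh ∩ Maria ∩ Beatriz ∩ Carol ∩ Rina: 09:25-12:05, 16:35-18:40.
Farrukh ∩ Maria ∩ Beatriz ∩ Carol ∩ Rina ∩ Gita: 09:50-12:05, 16:35-18:40.
Farrukh ∩ Maria ∩ Beatriz ∩ Carol ∩ Rina ∩ Gita ∩ Luca: 09:50-12:05, 16:35-18:40.
The longest is 09:50-12:05 at 135 minutes.

135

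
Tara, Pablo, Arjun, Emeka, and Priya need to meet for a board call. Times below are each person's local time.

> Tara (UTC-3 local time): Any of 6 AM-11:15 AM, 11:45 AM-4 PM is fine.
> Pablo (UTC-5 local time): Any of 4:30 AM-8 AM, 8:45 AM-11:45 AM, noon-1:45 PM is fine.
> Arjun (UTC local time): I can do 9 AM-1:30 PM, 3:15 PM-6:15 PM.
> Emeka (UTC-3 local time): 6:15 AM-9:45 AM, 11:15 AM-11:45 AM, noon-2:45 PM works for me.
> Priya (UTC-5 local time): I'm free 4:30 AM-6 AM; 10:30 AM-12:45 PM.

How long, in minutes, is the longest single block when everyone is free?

90

Tara in UTC: 09:00-14:15, 14:45-19:00 (add 3h to convert from UTC-3).
Pablo in UTC: 09:30-13:00, 13:45-16:45, 17:00-18:45 (add 5h to convert from UTC-5).
Arjun in UTC: 09:00-13:30, 15:15-18:15.
Emeka in UTC: 09:15-12:45, 14:15-14:45, 15:00-17:45 (add 3h to convert from UTC-3).
Priya in UTC: 09:30-11:00, 15:30-17:45 (add 5h to convert from UTC-5).
Tara ∩ Pablo: 09:30-13:00, 13:45-14:15, 14:45-16:45, 17:00-18:45.
Tara ∩ Pablo ∩ Arjun: 09:30-13:00, 15:15-16:45, 17:00-18:15.
Tara ∩ Pablo ∩ Arjun ∩ Emeka: 09:30-12:45, 15:15-16:45, 17:00-17:45.
Tara ∩ Pablo ∩ Arjun ∩ Emeka ∩ Priya: 09:30-11:00, 15:30-16:45, 17:00-17:45.
Those are the intersection windows.
The longest is 09:30-11:00 at 90 minutes.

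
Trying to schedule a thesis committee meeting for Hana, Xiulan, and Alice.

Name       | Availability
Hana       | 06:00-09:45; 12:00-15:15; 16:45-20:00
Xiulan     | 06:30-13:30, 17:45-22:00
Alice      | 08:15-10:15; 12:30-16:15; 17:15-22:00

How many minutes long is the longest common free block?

Hana ∩ Xiulan: 06:30-09:45, 12:00-13:30, 17:45-20:00.
Hana ∩ Xiulan ∩ Alice: 08:15-09:45, 12:30-13:30, 17:45-20:00.
The longest is 17:45-20:00 at 135 minutes.

135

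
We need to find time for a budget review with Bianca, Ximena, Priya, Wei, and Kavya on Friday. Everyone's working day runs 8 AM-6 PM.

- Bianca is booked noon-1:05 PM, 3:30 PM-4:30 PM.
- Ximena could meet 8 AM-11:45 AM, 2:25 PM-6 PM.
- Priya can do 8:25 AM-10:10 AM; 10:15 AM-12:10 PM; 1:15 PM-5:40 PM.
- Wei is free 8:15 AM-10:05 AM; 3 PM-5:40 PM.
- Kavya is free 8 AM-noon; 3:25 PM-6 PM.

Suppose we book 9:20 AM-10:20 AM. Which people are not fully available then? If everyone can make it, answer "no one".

Priya, Wei

Bianca free: 08:00-12:00, 13:05-15:30, 16:30-18:00 (invert busy blocks within the working day).
Ximena free: 08:00-11:45, 14:25-18:00.
Priya free: 08:25-10:10, 10:15-12:10, 13:15-17:40.
Wei free: 08:15-10:05, 15:00-17:40.
Kavya free: 08:00-12:00, 15:25-18:00.
Bianca: free for 09:20-10:20. Ximena: free for 09:20-10:20. Priya: not fully free for 09:20-10:20. Wei: not fully free for 09:20-10:20. Kavya: free for 09:20-10:20.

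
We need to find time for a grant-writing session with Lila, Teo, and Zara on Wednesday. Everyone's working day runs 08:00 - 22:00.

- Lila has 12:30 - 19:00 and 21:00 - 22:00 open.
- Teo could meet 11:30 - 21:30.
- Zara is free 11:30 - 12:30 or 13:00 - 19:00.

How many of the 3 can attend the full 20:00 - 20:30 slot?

1

Teo can make the full 20:00-20:30 slot — that's 1.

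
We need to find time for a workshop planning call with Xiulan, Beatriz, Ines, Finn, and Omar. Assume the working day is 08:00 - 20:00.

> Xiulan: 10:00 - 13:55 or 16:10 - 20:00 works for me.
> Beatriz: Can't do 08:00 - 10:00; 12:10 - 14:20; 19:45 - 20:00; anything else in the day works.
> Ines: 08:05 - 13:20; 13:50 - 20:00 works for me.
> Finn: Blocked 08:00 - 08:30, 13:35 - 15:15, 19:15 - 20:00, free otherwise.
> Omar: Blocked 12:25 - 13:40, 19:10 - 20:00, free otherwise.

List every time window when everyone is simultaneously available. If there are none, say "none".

Xiulan free: 10:00-13:55, 16:10-20:00.
Beatriz free: 10:00-12:10, 14:20-19:45 (invert busy blocks within the working day).
Ines free: 08:05-13:20, 13:50-20:00.
Finn free: 08:30-13:35, 15:15-19:15 (invert busy blocks within the working day).
Omar free: 08:00-12:25, 13:40-19:10 (invert busy blocks within the working day).
Xiulan ∩ Beatriz: 10:00-12:10, 16:10-19:45.
Xiulan ∩ Beatriz ∩ Ines: 10:00-12:10, 16:10-19:45.
Xiulan ∩ Beatriz ∩ Ines ∩ Finn: 10:00-12:10, 16:10-19:15.
Xiulan ∩ Beatriz ∩ Ines ∩ Finn ∩ Omar: 10:00-12:10, 16:10-19:10.

10:00-12:10, 16:10-19:10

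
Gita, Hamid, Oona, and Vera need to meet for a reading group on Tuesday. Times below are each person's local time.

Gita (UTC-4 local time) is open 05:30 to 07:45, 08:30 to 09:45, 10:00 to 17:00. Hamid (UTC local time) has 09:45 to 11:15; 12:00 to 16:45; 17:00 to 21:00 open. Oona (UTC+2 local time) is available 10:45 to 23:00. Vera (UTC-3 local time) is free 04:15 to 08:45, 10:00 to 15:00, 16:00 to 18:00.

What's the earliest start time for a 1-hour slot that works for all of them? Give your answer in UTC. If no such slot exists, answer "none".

09:45

Gita in UTC: 09:30-11:45, 12:30-13:45, 14:00-21:00 (add 4h to convert from UTC-4).
Hamid in UTC: 09:45-11:15, 12:00-16:45, 17:00-21:00.
Oona in UTC: 08:45-21:00 (subtract 2h to convert from UTC+2).
Vera in UTC: 07:15-11:45, 13:00-18:00, 19:00-21:00 (add 3h to convert from UTC-3).
Gita ∩ Hamid: 09:45-11:15, 12:30-13:45, 14:00-16:45, 17:00-21:00.
Gita ∩ Hamid ∩ Oona: 09:45-11:15, 12:30-13:45, 14:00-16:45, 17:00-21:00.
Gita ∩ Hamid ∩ Oona ∩ Vera: 09:45-11:15, 13:00-13:45, 14:00-16:45, 17:00-18:00, 19:00-21:00.
The first common window of at least 60 minutes is 09:45-11:15, so the earliest start is 09:45.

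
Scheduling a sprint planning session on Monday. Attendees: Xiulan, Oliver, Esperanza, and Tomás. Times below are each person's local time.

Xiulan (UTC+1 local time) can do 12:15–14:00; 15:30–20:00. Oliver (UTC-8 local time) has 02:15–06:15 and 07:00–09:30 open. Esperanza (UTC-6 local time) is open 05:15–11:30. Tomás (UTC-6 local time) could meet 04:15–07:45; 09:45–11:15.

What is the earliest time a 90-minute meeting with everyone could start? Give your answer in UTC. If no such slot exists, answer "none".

Xiulan in UTC: 11:15-13:00, 14:30-19:00 (subtract 1h to convert from UTC+1).
Oliver in UTC: 10:15-14:15, 15:00-17:30 (add 8h to convert from UTC-8).
Esperanza in UTC: 11:15-17:30 (add 6h to convert from UTC-6).
Tomás in UTC: 10:15-13:45, 15:45-17:15 (add 6h to convert from UTC-6).
Xiulan ∩ Oliver: 11:15-13:00, 15:00-17:30.
Xiulan ∩ Oliver ∩ Esperanza: 11:15-13:00, 15:00-17:30.
Xiulan ∩ Oliver ∩ Esperanza ∩ Tomás: 11:15-13:00, 15:45-17:15.
The first common window of at least 90 minutes is 11:15-13:00, so the earliest start is 11:15.

11:15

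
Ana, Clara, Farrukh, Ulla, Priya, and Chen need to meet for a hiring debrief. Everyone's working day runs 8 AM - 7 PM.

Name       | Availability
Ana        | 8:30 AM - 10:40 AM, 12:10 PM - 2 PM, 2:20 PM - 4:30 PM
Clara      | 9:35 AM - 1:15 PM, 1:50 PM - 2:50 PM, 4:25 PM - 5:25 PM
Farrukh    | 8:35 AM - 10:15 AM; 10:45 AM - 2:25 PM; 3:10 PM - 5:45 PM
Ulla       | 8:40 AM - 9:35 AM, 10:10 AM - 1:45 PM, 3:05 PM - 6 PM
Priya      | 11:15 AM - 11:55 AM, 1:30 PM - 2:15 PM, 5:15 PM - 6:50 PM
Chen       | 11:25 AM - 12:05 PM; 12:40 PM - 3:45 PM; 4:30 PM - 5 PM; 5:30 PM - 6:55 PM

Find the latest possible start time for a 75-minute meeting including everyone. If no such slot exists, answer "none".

Ana ∩ Clara: 09:35-10:40, 12:10-13:15, 13:50-14:00, 14:20-14:50, 16:25-16:30.
Ana ∩ Clara ∩ Farrukh: 09:35-10:15, 12:10-13:15, 13:50-14:00, 14:20-14:25, 16:25-16:30.
Ana ∩ Clara ∩ Farrukh ∩ Ulla: 10:10-10:15, 12:10-13:15, 16:25-16:30.
Ana ∩ Clara ∩ Farrukh ∩ Ulla ∩ Priya: ∅.
Ana ∩ Clara ∩ Farrukh ∩ Ulla ∩ Priya ∩ Chen: ∅.
There is no time when everyone is free.
No common window is at least 75 minutes long.

none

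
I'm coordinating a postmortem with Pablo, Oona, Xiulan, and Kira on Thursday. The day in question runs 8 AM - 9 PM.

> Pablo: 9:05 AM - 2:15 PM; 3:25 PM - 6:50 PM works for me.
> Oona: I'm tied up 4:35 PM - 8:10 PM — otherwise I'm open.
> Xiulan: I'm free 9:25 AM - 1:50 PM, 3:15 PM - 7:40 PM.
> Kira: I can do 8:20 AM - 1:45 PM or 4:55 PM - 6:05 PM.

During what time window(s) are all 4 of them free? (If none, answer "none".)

09:25-13:45

Pablo free: 09:05-14:15, 15:25-18:50.
Oona free: 08:00-16:35, 20:10-21:00 (invert busy blocks within the working day).
Xiulan free: 09:25-13:50, 15:15-19:40.
Kira free: 08:20-13:45, 16:55-18:05.
Pablo ∩ Oona: 09:05-14:15, 15:25-16:35.
Pablo ∩ Oona ∩ Xiulan: 09:25-13:50, 15:25-16:35.
Pablo ∩ Oona ∩ Xiulan ∩ Kira: 09:25-13:45.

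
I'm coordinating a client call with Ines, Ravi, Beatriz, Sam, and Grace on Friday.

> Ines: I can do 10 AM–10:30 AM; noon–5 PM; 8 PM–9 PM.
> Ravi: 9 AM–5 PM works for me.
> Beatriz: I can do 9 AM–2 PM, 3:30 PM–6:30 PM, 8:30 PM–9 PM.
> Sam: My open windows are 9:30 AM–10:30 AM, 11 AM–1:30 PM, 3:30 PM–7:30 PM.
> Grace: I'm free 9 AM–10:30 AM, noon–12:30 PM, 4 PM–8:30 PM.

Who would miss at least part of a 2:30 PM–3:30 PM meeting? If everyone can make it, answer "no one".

Ines: free for 14:30-15:30. Ravi: free for 14:30-15:30. Beatriz: not fully free for 14:30-15:30. Sam: not fully free for 14:30-15:30. Grace: not fully free for 14:30-15:30.

Beatriz, Grace, Sam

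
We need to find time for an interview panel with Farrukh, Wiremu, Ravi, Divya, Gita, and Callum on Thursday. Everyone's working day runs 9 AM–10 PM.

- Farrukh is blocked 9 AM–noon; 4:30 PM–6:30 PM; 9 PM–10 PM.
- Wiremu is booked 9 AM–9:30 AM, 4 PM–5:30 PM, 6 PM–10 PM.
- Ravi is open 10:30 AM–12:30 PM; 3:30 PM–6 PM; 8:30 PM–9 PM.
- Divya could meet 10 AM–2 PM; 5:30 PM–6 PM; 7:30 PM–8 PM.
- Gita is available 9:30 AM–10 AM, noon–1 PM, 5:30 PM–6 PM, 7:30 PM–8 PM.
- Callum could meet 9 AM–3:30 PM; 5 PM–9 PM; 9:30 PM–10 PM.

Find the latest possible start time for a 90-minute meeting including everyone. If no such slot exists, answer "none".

Farrukh free: 12:00-16:30, 18:30-21:00 (invert busy blocks within the working day).
Wiremu free: 09:30-16:00, 17:30-18:00 (invert busy blocks within the working day).
Ravi free: 10:30-12:30, 15:30-18:00, 20:30-21:00.
Divya free: 10:00-14:00, 17:30-18:00, 19:30-20:00.
Gita free: 09:30-10:00, 12:00-13:00, 17:30-18:00, 19:30-20:00.
Callum free: 09:00-15:30, 17:00-21:00, 21:30-22:00.
Farrukh ∩ Wiremu: 12:00-16:00.
Farrukh ∩ Wiremu ∩ Ravi: 12:00-12:30, 15:30-16:00.
Farrukh ∩ Wiremu ∩ Ravi ∩ Divya: 12:00-12:30.
Farrukh ∩ Wiremu ∩ Ravi ∩ Divya ∩ Gita: 12:00-12:30.
Farrukh ∩ Wiremu ∩ Ravi ∩ Divya ∩ Gita ∩ Callum: 12:00-12:30.
So the common availability across everyone is 12:00-12:30.
No common window is at least 90 minutes long.

none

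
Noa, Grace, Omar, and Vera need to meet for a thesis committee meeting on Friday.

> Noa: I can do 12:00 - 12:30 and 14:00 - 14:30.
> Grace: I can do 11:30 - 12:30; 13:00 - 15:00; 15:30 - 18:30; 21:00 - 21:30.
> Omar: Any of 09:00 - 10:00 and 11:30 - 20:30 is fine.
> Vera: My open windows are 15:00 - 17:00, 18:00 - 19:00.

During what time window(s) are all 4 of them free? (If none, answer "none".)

none

Noa ∩ Grace: 12:00-12:30, 14:00-14:30.
Noa ∩ Grace ∩ Omar: 12:00-12:30, 14:00-14:30.
Noa ∩ Grace ∩ Omar ∩ Vera: ∅.
There is no time when everyone is free.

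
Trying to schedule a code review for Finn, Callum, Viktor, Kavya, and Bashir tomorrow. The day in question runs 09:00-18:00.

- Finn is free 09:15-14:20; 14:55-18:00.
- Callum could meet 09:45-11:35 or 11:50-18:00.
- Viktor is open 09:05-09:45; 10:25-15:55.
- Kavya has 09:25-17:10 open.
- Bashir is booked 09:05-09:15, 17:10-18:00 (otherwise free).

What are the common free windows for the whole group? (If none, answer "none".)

10:25-11:35, 11:50-14:20, 14:55-15:55

Finn free: 09:15-14:20, 14:55-18:00.
Callum free: 09:45-11:35, 11:50-18:00.
Viktor free: 09:05-09:45, 10:25-15:55.
Kavya free: 09:25-17:10.
Bashir free: 09:00-09:05, 09:15-17:10 (invert busy blocks within the working day).
Finn ∩ Callum: 09:45-11:35, 11:50-14:20, 14:55-18:00.
Finn ∩ Callum ∩ Viktor: 10:25-11:35, 11:50-14:20, 14:55-15:55.
Finn ∩ Callum ∩ Viktor ∩ Kavya: 10:25-11:35, 11:50-14:20, 14:55-15:55.
Finn ∩ Callum ∩ Viktor ∩ Kavya ∩ Bashir: 10:25-11:35, 11:50-14:20, 14:55-15:55.
Those are the intersection windows.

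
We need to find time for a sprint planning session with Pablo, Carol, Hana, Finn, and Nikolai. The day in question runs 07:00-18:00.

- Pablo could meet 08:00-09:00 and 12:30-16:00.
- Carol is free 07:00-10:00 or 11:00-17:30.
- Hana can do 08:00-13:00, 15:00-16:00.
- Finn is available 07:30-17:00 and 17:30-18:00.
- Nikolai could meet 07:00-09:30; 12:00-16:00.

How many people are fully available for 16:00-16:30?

2

Carol and Finn can make the full 16:00-16:30 slot — that's 2.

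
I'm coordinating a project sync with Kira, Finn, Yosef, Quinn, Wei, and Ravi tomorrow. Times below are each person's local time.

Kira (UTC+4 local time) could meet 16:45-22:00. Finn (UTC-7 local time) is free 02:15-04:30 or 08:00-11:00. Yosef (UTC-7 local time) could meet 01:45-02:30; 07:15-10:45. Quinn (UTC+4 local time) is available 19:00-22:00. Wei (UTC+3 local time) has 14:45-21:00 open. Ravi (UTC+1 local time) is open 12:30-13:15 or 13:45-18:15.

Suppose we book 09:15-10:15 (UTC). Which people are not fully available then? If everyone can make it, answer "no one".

Kira in UTC: 12:45-18:00 (subtract 4h to convert from UTC+4).
Finn in UTC: 09:15-11:30, 15:00-18:00 (add 7h to convert from UTC-7).
Yosef in UTC: 08:45-09:30, 14:15-17:45 (add 7h to convert from UTC-7).
Quinn in UTC: 15:00-18:00 (subtract 4h to convert from UTC+4).
Wei in UTC: 11:45-18:00 (subtract 3h to convert from UTC+3).
Ravi in UTC: 11:30-12:15, 12:45-17:15 (subtract 1h to convert from UTC+1).
Kira: not fully free for 09:15-10:15. Finn: free for 09:15-10:15. Yosef: not fully free for 09:15-10:15. Quinn: not fully free for 09:15-10:15. Wei: not fully free for 09:15-10:15. Ravi: not fully free for 09:15-10:15.

Kira, Quinn, Ravi, Wei, Yosef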